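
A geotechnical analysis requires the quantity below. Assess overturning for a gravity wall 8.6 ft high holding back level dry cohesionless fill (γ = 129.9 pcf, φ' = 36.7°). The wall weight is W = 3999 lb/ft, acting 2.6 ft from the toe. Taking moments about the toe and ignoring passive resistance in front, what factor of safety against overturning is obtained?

3.00

K_a = tan²(45° − 36.7°/2) = 0.2519.
P_a = ½K_aγH² = 0.5×0.2519×129.9×8.6² = 1210 lb/ft, acting at H/3 = 2.867 ft above the base.
Overturning moment M_o = P_a × H/3 = 1210 × 2.867 = 3468.
Resisting moment M_r = W × 2.6 = 3999 × 2.6 = 10400.
FS_overturning = M_r/M_o = 10400/3468 = 2.998.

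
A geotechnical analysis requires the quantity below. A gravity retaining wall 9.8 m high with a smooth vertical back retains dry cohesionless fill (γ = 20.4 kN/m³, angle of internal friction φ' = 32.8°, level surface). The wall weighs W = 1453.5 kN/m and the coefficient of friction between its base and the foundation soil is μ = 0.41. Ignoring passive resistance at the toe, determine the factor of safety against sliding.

2.05

K_a = tan²(45° − 32.8°/2) = 0.2973.
P_a = ½K_aγH² = 0.5×0.2973×20.4×9.8² = 291.2 kN/m, acting at H/3 = 3.267 m above the base.
FS_sliding = μW / P_a = 0.41×1453.5 / 291.2 = 2.046.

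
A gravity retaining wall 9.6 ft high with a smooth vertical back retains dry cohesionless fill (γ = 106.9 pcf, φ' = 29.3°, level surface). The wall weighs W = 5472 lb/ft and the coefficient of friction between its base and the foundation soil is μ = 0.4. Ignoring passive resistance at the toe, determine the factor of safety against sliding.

K_a = tan²(45° − 29.3°/2) = 0.3428.
P_a = ½K_aγH² = 0.5×0.3428×106.9×9.6² = 1689 lb/ft, acting at H/3 = 3.200 ft above the base.
FS_sliding = μW / P_a = 0.4×5472 / 1689 = 1.296.

1.30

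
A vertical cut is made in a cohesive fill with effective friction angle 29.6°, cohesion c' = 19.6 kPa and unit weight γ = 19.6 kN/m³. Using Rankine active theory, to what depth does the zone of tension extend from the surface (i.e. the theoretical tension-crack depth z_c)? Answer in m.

K_a = tan²(45° − 29.6°/2) = 0.3387; √K_a = 0.5820.
The active pressure is zero where K_a γ z = 2c√K_a, so z_c = 2c/(γ√K_a) = 2×19.6/(19.6×0.5820) = 3.436 m.

3.44 m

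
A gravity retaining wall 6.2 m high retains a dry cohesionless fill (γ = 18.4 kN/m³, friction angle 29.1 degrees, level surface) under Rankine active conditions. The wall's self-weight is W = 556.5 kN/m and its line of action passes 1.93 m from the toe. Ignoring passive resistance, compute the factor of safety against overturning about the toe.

K_a = tan²(45° − 29.1°/2) = 0.3456.
P_a = ½K_aγH² = 0.5×0.3456×18.4×6.2² = 122.2 kN/m, acting at H/3 = 2.067 m above the base.
Overturning moment M_o = P_a × H/3 = 122.2 × 2.067 = 252.6.
Resisting moment M_r = W × 1.93 = 556.5 × 1.93 = 1074.
FS_overturning = M_r/M_o = 1074/252.6 = 4.252.

4.25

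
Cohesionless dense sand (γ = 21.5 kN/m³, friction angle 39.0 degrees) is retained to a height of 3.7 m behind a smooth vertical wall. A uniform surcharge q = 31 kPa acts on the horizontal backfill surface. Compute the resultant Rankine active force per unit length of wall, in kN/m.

K_a = tan²(45° − φ/2) = 0.2275.
Soil triangle: ½ K_a γ H² = 0.5×0.2275×21.5×3.7² = 33.48 kN/m.
Surcharge rectangle: K_a q H = 0.2275×31×3.7 = 26.09 kN/m.
Total = 33.48 + 26.09 = 59.58 kN/m.

59.6 kN/m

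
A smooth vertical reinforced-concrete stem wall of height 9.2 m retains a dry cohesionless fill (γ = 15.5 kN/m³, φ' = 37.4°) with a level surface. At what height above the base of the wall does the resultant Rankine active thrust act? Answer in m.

K_a = 0.2443.
The pressure distribution is triangular, so the resultant acts at H/3 above the base = 9.2/3 = 3.067 m.

3.07 m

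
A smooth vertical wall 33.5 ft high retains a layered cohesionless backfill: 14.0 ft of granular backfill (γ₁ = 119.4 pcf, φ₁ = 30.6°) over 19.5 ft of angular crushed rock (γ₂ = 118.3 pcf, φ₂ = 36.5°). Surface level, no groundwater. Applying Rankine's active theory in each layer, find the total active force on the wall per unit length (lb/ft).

K_a1 = tan²(45°−30.6°/2) = 0.3253; K_a2 = tan²(45°−36.5°/2) = 0.2541.
Layer 1: σ at base = K_a1 γ₁ h₁ = 543.8 psf; P₁ = ½×543.8×14.0 = 3807.
Layer 2: σ_v at top = γ₁h₁ = 1672; σ_h top = K_a2×1672 = 424.7; σ_h base = K_a2×(1672+118.3×19.5) = 1011.
P₂ = ½(424.7+1011)×19.5 = 14000. Total P_a = 3807+14000 = 17800 lb/ft.

17800 lb/ft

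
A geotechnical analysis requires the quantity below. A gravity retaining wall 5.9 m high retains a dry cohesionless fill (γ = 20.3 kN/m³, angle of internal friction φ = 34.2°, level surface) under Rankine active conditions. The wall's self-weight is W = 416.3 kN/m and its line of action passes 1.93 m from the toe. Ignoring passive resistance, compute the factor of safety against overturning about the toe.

K_a = tan²(45° − 34.2°/2) = 0.2803.
P_a = ½K_aγH² = 0.5×0.2803×20.3×5.9² = 99.05 kN/m, acting at H/3 = 1.967 m above the base.
Overturning moment M_o = P_a × H/3 = 99.05 × 1.967 = 194.8.
Resisting moment M_r = W × 1.93 = 416.3 × 1.93 = 803.5.
FS_overturning = M_r/M_o = 803.5/194.8 = 4.125.

4.12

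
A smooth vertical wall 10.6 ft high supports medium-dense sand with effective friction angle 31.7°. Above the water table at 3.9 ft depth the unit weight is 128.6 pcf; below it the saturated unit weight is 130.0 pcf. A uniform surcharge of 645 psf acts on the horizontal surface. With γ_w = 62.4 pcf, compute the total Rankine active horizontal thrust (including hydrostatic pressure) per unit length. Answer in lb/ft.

K_a = tan²(45° − φ/2) = 0.3111.
γ' = 130.0 − 62.4 = 67.60 pcf. h₂ = H − d_w = 6.7 ft.
σ'_h: at surface K_a·q = 200.6; at WT K_a(q+γd_w) = 356.7; at base K_a(q+γd_w+γ'h₂) = 497.5 psf.
P₁ = ½(200.6+356.7)×3.9 = 1087; P₂ = ½(356.7+497.5)×6.7 = 2862; P_w = ½γ_w h₂² = 1401.
Total = 1087+2862+1401 = 5349 lb/ft.

5350 lb/ft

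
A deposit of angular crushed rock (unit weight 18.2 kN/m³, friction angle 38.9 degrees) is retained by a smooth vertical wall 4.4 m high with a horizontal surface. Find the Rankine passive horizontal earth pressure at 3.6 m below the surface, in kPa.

287 kPa

K_p = (1 + sin φ)/(1 − sin φ) = 4.376.
σ_h = K_p γ z = 4.376 × 18.2 × 3.6 = 286.7 kPa.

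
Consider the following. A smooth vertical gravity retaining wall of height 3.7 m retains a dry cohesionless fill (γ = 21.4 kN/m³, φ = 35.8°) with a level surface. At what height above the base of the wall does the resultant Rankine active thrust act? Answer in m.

K_a = 0.2619.
The pressure distribution is triangular, so the resultant acts at H/3 above the base = 3.7/3 = 1.233 m.

1.23 m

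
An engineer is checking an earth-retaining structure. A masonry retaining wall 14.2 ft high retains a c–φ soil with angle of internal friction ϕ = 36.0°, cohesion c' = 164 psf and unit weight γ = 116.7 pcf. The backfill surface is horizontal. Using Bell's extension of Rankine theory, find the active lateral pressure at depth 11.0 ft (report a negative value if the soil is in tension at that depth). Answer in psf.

166 psf

K_a = (1 − sin φ)/(1 + sin φ) = 0.2596.
σ_a = K_a γ z − 2c√K_a = 0.2596×116.7×11.0 − 2×164×0.5095 = 166.1 psf.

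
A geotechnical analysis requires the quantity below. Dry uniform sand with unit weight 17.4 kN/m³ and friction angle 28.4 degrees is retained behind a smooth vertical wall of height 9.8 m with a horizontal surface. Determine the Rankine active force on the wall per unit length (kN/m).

297 kN/m

K_a = tan²(45° − φ/2) = 0.3554.
P_a = ½ K_a γ H² = 0.5 × 0.3554 × 17.4 × 9.8² = 296.9 kN/m.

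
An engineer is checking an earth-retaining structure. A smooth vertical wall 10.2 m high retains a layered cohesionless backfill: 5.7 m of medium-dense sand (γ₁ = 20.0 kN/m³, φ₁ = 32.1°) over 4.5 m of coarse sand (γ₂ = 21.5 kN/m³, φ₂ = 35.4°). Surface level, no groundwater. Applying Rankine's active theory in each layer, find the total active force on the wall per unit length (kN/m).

294 kN/m

K_a1 = tan²(45°−32.1°/2) = 0.3060; K_a2 = tan²(45°−35.4°/2) = 0.2664.
Layer 1: σ at base = K_a1 γ₁ h₁ = 34.88 kPa; P₁ = ½×34.88×5.7 = 99.42.
Layer 2: σ_v at top = γ₁h₁ = 114.0; σ_h top = K_a2×114.0 = 30.37; σ_h base = K_a2×(114.0+21.5×4.5) = 56.14.
P₂ = ½(30.37+56.14)×4.5 = 194.7. Total P_a = 99.42+194.7 = 294.1 kN/m.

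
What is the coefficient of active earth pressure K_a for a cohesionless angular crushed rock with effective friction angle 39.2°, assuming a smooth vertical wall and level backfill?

K_a = (1 − sin φ)/(1 + sin φ) = (1 − sin 39.2°)/(1 + sin 39.2°) = 0.2255.

0.225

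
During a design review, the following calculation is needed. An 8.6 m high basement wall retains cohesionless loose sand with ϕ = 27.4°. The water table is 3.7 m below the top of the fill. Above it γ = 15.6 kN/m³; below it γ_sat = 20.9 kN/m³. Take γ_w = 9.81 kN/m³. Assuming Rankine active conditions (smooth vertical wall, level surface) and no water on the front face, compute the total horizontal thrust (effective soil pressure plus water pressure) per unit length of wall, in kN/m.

K_a = tan²(45° − φ/2) = 0.3697.
γ' = 20.9 − 9.81 = 11.09 kN/m³. Depth below WT = 4.9 m.
σ'_h at WT = K_a γ d_w = 21.34 kPa; at base = 21.34 + K_a γ' × 4.9 = 41.43 kPa.
P₁ (0–3.7 m) = ½×21.34×3.7 = 39.47. P₂ (3.7–8.6 m) = ½(21.34+41.43)×4.9 = 153.8.
P_w = ½ γ_w h₂² = 0.5×9.81×4.9² = 117.8. Total = 39.47+153.8+117.8 = 311.0 kN/m.

311 kN/m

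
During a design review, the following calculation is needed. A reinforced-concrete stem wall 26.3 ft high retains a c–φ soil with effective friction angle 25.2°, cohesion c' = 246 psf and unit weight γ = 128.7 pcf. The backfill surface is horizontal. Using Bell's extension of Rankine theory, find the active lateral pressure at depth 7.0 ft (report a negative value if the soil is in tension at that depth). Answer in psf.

K_a = (1 − sin φ)/(1 + sin φ) = 0.4027.
σ_a = K_a γ z − 2c√K_a = 0.4027×128.7×7.0 − 2×246×0.6346 = 50.60 psf.

50.6 psf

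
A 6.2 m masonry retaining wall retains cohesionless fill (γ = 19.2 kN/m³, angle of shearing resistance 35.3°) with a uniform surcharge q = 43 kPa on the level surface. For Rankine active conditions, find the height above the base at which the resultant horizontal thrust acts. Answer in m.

K_a = 0.2675.
Triangular part P₁ = ½K_aγH² = 98.73 at H/3 = 2.067 m; rectangular part P₂ = K_a q H = 71.33 at H/2 = 3.100 m.
ȳ = (P₁·2.067 + P₂·3.100)/(P₁+P₂) = 2.500 m.

2.50 m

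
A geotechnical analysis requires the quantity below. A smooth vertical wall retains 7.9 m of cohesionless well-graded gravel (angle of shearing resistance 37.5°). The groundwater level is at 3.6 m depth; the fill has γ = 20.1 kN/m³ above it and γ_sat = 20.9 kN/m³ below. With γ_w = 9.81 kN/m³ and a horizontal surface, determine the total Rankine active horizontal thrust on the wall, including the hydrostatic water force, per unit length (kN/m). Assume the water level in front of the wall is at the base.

223 kN/m

K_a = tan²(45° − φ/2) = 0.2432.
γ' = 20.9 − 9.81 = 11.09 kN/m³. Depth below WT = 4.3 m.
σ'_h at WT = K_a γ d_w = 17.60 kPa; at base = 17.60 + K_a γ' × 4.3 = 29.19 kPa.
P₁ (0–3.6 m) = ½×17.60×3.6 = 31.68. P₂ (3.6–7.9 m) = ½(17.60+29.19)×4.3 = 100.6.
P_w = ½ γ_w h₂² = 0.5×9.81×4.3² = 90.69. Total = 31.68+100.6+90.69 = 223.0 kN/m.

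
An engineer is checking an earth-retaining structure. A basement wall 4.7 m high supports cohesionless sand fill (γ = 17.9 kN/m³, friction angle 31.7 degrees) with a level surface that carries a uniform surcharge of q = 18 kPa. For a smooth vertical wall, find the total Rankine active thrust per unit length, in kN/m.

K_a = tan²(45° − φ/2) = 0.3111.
Soil triangle: ½ K_a γ H² = 0.5×0.3111×17.9×4.7² = 61.50 kN/m.
Surcharge rectangle: K_a q H = 0.3111×18×4.7 = 26.32 kN/m.
Total = 61.50 + 26.32 = 87.82 kN/m.

87.8 kN/m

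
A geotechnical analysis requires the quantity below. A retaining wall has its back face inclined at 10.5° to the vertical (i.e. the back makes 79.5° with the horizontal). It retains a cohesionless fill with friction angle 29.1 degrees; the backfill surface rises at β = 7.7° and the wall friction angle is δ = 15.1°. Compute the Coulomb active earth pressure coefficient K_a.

K_a = sin²(α+φ) / [sin²α · sin(α−δ) · (1 + √{sin(φ+δ)sin(φ−β) / (sin(α−δ)sin(α+β))})²].
With α = 79.5°, φ = 29.1°, δ = 15.1°, β = 7.7°: K_a = 0.4393.

0.439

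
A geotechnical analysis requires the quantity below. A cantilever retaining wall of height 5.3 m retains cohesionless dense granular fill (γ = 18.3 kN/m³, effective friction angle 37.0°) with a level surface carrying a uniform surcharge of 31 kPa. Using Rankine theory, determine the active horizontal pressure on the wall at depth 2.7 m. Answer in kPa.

20.0 kPa

K_a = (1 − sin φ)/(1 + sin φ) = 0.2486.
σ_v = γz + q = 18.3 × 2.7 + 31 = 80.41 kPa.
σ_h = K_a σ_v = 0.2486 × 80.41 = 19.99 kPa.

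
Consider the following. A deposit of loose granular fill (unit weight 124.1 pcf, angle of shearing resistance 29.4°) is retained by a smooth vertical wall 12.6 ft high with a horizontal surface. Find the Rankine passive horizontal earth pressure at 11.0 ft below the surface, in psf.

K_p = (1 + sin φ)/(1 − sin φ) = 2.929.
σ_h = K_p γ z = 2.929 × 124.1 × 11.0 = 3998 psf.

4000 psf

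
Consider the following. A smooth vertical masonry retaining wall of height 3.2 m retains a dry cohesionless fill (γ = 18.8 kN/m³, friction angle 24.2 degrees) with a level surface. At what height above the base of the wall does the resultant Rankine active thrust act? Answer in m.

1.07 m

K_a = 0.4185.
The pressure distribution is triangular, so the resultant acts at H/3 above the base = 3.2/3 = 1.067 m.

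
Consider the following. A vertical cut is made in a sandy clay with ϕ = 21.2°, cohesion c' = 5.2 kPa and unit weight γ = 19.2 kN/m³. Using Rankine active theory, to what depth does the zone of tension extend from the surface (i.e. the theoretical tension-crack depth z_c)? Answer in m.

0.791 m

K_a = tan²(45° − 21.2°/2) = 0.4688; √K_a = 0.6847.
The active pressure is zero where K_a γ z = 2c√K_a, so z_c = 2c/(γ√K_a) = 2×5.2/(19.2×0.6847) = 0.7911 m.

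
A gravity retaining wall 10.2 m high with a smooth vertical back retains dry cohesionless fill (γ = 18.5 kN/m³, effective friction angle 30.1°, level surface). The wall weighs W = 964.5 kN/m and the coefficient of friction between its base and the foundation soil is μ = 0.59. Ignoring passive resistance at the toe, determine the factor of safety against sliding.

K_a = tan²(45° − 30.1°/2) = 0.3320.
P_a = ½K_aγH² = 0.5×0.3320×18.5×10.2² = 319.5 kN/m, acting at H/3 = 3.400 m above the base.
FS_sliding = μW / P_a = 0.59×964.5 / 319.5 = 1.781.

1.78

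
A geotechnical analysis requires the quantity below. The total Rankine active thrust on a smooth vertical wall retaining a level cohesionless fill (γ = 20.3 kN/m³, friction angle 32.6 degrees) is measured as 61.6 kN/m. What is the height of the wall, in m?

4.50 m

K_a = 0.2997. P_a = ½ K_a γ H² ⇒ H = √(2P_a/(K_a γ)).
H = √(2×61.6/(0.2997×20.3)) = 4.500 m.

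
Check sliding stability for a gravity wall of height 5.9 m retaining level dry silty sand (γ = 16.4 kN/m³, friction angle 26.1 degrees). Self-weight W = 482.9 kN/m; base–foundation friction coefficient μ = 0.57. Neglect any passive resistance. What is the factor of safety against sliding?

K_a = tan²(45° − 26.1°/2) = 0.3889.
P_a = ½K_aγH² = 0.5×0.3889×16.4×5.9² = 111.0 kN/m, acting at H/3 = 1.967 m above the base.
FS_sliding = μW / P_a = 0.57×482.9 / 111.0 = 2.479.

2.48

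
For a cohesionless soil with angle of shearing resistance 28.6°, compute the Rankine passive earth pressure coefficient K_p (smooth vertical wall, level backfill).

2.84

K_p = (1 + sin φ)/(1 − sin φ) = tan²(45° + 28.6°/2) = 2.837.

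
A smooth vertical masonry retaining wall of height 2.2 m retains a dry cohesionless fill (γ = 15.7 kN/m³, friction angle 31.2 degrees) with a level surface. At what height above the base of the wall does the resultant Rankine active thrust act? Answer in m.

K_a = 0.3175.
The pressure distribution is triangular, so the resultant acts at H/3 above the base = 2.2/3 = 0.7333 m.

0.733 m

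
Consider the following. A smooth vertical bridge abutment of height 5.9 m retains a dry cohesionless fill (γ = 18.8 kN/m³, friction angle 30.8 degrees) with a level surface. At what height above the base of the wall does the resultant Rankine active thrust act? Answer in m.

K_a = 0.3227.
The pressure distribution is triangular, so the resultant acts at H/3 above the base = 5.9/3 = 1.967 m.

1.97 m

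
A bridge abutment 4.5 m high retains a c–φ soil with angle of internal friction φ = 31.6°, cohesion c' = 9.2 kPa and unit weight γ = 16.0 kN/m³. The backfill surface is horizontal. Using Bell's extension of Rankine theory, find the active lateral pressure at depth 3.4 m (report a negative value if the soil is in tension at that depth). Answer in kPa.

6.71 kPa

K_a = (1 − sin φ)/(1 + sin φ) = 0.3123.
σ_a = K_a γ z − 2c√K_a = 0.3123×16.0×3.4 − 2×9.2×0.5589 = 6.708 kPa.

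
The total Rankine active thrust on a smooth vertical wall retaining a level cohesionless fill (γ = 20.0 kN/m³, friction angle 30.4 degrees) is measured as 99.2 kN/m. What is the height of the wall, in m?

5.50 m

K_a = 0.3280. P_a = ½ K_a γ H² ⇒ H = √(2P_a/(K_a γ)).
H = √(2×99.2/(0.3280×20.0)) = 5.500 m.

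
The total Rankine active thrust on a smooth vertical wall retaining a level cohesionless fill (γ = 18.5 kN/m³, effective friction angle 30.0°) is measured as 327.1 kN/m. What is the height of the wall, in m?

K_a = 0.3333. P_a = ½ K_a γ H² ⇒ H = √(2P_a/(K_a γ)).
H = √(2×327.1/(0.3333×18.5)) = 10.30 m.

10.3 m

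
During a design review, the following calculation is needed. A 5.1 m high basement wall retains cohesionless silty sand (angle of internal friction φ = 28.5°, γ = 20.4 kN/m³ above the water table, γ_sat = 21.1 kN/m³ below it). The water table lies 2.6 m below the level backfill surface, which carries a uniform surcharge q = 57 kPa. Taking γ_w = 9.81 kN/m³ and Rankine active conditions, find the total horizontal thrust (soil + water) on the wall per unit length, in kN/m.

217 kN/m

K_a = tan²(45° − φ/2) = 0.3540.
γ' = 21.1 − 9.81 = 11.29 kN/m³. h₂ = H − d_w = 2.5 m.
σ'_h: at surface K_a·q = 20.18; at WT K_a(q+γd_w) = 38.95; at base K_a(q+γd_w+γ'h₂) = 48.94 kPa.
P₁ = ½(20.18+38.95)×2.6 = 76.86; P₂ = ½(38.95+48.94)×2.5 = 109.9; P_w = ½γ_w h₂² = 30.66.
Total = 76.86+109.9+30.66 = 217.4 kN/m.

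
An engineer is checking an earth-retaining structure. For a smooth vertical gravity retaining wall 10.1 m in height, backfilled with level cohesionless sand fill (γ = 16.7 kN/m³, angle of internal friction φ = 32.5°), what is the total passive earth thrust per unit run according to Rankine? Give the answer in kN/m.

2830 kN/m

K_p = tan²(45° + φ/2) = 3.322.
P_p = ½ K_p γ H² = 0.5 × 3.322 × 16.7 × 10.1² = 2830 kN/m.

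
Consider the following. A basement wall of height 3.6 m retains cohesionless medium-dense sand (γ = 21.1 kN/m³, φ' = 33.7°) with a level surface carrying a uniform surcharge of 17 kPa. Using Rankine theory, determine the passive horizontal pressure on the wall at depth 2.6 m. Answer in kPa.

251 kPa

K_p = (1 + sin φ)/(1 − sin φ) = 3.493.
σ_v = γz + q = 21.1 × 2.6 + 17 = 71.86 kPa.
σ_h = K_p σ_v = 3.493 × 71.86 = 251.0 kPa.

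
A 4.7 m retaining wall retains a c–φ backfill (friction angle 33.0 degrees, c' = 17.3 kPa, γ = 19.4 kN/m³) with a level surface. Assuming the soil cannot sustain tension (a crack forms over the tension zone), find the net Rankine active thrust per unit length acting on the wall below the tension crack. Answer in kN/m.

5.73 kN/m

K_a = 0.2948; √K_a = 0.5430.
Tension-crack depth z_c = 2c/(γ√K_a) = 2×17.3/(19.4×0.5430) = 3.285 m.
σ_a at base = K_a γ H − 2c√K_a = 0.2948×19.4×4.7 − 2×17.3×0.5430 = 8.094 kPa.
P_a = ½ × 8.094 × (H − z_c) = 0.5×8.094×1.415 = 5.727 kN/m.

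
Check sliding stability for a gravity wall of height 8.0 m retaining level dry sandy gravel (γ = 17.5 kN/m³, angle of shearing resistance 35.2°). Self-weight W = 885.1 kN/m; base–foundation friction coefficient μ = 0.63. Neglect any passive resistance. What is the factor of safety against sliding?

3.71

K_a = tan²(45° − 35.2°/2) = 0.2687.
P_a = ½K_aγH² = 0.5×0.2687×17.5×8.0² = 150.5 kN/m, acting at H/3 = 2.667 m above the base.
FS_sliding = μW / P_a = 0.63×885.1 / 150.5 = 3.706.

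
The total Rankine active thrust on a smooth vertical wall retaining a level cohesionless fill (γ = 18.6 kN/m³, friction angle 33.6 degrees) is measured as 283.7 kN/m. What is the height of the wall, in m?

K_a = 0.2875. P_a = ½ K_a γ H² ⇒ H = √(2P_a/(K_a γ)).
H = √(2×283.7/(0.2875×18.6)) = 10.30 m.

10.3 m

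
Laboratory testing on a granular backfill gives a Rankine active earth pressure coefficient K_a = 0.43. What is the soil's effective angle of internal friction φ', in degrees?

K_a = tan²(45° − φ/2) ⇒ 45° − φ/2 = arctan(√0.43) = 33.25°.
φ = 2(45° − 33.25°) = 23.49°.

23.5°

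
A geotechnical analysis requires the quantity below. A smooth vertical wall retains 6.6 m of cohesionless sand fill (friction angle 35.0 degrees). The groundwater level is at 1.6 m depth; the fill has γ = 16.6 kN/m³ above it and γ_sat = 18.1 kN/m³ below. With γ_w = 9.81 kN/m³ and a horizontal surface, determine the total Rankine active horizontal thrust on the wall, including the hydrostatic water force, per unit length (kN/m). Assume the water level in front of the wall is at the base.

192 kN/m

K_a = tan²(45° − φ/2) = 0.2710.
γ' = 18.1 − 9.81 = 8.290 kN/m³. Depth below WT = 5.0 m.
σ'_h at WT = K_a γ d_w = 7.197 kPa; at base = 7.197 + K_a γ' × 5.0 = 18.43 kPa.
P₁ (0–1.6 m) = ½×7.197×1.6 = 5.758. P₂ (1.6–6.6 m) = ½(7.197+18.43)×5.0 = 64.07.
P_w = ½ γ_w h₂² = 0.5×9.81×5.0² = 122.6. Total = 5.758+64.07+122.6 = 192.5 kN/m.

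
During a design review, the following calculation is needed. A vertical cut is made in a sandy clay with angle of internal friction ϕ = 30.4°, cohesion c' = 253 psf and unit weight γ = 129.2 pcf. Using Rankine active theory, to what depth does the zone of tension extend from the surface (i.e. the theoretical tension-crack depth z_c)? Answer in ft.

K_a = tan²(45° − 30.4°/2) = 0.3280; √K_a = 0.5727.
The active pressure is zero where K_a γ z = 2c√K_a, so z_c = 2c/(γ√K_a) = 2×253/(129.2×0.5727) = 6.838 ft.

6.84 ft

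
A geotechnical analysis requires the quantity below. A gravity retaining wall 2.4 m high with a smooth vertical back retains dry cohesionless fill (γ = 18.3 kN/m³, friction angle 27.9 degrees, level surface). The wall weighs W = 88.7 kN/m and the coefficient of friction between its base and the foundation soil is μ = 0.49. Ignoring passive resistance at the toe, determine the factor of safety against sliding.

K_a = tan²(45° − 27.9°/2) = 0.3625.
P_a = ½K_aγH² = 0.5×0.3625×18.3×2.4² = 19.10 kN/m, acting at H/3 = 0.8000 m above the base.
FS_sliding = μW / P_a = 0.49×88.7 / 19.10 = 2.275.

2.28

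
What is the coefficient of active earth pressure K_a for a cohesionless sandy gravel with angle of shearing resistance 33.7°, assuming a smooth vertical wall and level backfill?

0.286

K_a = tan²(45° − φ/2) = tan²(28.15°) = 0.2863.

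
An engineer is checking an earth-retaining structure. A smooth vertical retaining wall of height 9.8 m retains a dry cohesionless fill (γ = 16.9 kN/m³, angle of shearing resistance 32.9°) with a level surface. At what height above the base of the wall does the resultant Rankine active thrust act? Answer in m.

K_a = 0.2960.
The pressure distribution is triangular, so the resultant acts at H/3 above the base = 9.8/3 = 3.267 m.

3.27 m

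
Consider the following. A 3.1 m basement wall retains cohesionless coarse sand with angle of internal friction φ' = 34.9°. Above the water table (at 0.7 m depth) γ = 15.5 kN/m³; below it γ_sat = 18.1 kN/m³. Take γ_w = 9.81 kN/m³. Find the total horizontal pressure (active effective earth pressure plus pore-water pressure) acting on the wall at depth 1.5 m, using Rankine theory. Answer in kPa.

12.6 kPa

K_a = (1 − sin φ)/(1 + sin φ) = 0.2721.
γ' = 18.1 − 9.81 = 8.290 kN/m³.
Effective vertical stress at 1.5 m: σ'_v = 15.5×0.7 + 8.290×0.800 = 17.48 kPa.
σ'_h = K_a σ'_v = 0.2721 × 17.48 = 4.758 kPa; u = γ_w × 0.800 = 7.848 kPa.
Total σ_h = 4.758 + 7.848 = 12.61 kPa.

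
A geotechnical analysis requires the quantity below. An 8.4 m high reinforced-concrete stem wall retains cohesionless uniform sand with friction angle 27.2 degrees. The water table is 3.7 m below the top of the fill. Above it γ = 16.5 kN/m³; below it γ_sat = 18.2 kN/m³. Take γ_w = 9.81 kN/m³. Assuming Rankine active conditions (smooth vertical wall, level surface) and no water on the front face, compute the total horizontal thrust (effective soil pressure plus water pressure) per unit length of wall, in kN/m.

K_a = tan²(45° − φ/2) = 0.3726.
γ' = 18.2 − 9.81 = 8.390 kN/m³. Depth below WT = 4.7 m.
σ'_h at WT = K_a γ d_w = 22.75 kPa; at base = 22.75 + K_a γ' × 4.7 = 37.44 kPa.
P₁ (0–3.7 m) = ½×22.75×3.7 = 42.08. P₂ (3.7–8.4 m) = ½(22.75+37.44)×4.7 = 141.4.
P_w = ½ γ_w h₂² = 0.5×9.81×4.7² = 108.4. Total = 42.08+141.4+108.4 = 291.9 kN/m.

292 kN/m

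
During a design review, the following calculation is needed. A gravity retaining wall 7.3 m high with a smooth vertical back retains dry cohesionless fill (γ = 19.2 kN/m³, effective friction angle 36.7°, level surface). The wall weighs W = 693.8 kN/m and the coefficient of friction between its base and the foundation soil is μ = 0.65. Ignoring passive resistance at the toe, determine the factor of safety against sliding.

K_a = tan²(45° − 36.7°/2) = 0.2519.
P_a = ½K_aγH² = 0.5×0.2519×19.2×7.3² = 128.8 kN/m, acting at H/3 = 2.433 m above the base.
FS_sliding = μW / P_a = 0.65×693.8 / 128.8 = 3.500.

3.50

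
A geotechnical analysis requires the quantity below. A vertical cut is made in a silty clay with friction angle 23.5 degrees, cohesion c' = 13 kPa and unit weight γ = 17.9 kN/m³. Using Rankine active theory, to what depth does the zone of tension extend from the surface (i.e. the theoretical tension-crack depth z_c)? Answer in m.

2.22 m

K_a = tan²(45° − 23.5°/2) = 0.4298; √K_a = 0.6556.
The active pressure is zero where K_a γ z = 2c√K_a, so z_c = 2c/(γ√K_a) = 2×13/(17.9×0.6556) = 2.215 m.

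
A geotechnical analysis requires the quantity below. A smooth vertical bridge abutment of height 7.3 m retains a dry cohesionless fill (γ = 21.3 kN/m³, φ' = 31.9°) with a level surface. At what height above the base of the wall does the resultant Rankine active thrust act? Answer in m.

K_a = 0.3085.
The pressure distribution is triangular, so the resultant acts at H/3 above the base = 7.3/3 = 2.433 m.

2.43 m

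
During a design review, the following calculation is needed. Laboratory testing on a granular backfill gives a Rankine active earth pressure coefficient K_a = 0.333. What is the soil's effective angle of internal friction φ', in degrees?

K_a = tan²(45° − φ/2) ⇒ 45° − φ/2 = arctan(√0.333) = 29.99°.
φ = 2(45° − 29.99°) = 30.02°.

30.0°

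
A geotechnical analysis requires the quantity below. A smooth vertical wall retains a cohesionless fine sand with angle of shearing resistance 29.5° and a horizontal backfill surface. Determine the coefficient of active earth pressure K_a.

K_a = tan²(45° − φ/2) = tan²(30.25°) = 0.3401.

0.340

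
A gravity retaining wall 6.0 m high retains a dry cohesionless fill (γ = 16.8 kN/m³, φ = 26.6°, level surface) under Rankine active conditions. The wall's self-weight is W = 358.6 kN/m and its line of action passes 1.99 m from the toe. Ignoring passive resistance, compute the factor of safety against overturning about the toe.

K_a = tan²(45° − 26.6°/2) = 0.3814.
P_a = ½K_aγH² = 0.5×0.3814×16.8×6.0² = 115.3 kN/m, acting at H/3 = 2.000 m above the base.
Overturning moment M_o = P_a × H/3 = 115.3 × 2.000 = 230.7.
Resisting moment M_r = W × 1.99 = 358.6 × 1.99 = 713.6.
FS_overturning = M_r/M_o = 713.6/230.7 = 3.093.

3.09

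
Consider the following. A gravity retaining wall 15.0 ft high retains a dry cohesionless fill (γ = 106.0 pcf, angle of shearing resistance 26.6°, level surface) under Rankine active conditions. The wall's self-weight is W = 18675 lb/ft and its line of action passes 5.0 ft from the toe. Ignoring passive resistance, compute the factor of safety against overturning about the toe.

4.11

K_a = tan²(45° − 26.6°/2) = 0.3814.
P_a = ½K_aγH² = 0.5×0.3814×106.0×15.0² = 4549 lb/ft, acting at H/3 = 5.000 ft above the base.
Overturning moment M_o = P_a × H/3 = 4549 × 5.000 = 22740.
Resisting moment M_r = W × 5.0 = 18675 × 5.0 = 93380.
FS_overturning = M_r/M_o = 93380/22740 = 4.106.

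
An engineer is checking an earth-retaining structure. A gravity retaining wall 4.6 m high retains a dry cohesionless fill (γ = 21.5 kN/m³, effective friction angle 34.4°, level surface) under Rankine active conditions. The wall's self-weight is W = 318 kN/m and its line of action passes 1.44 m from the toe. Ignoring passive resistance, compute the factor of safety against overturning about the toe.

4.72

K_a = tan²(45° − 34.4°/2) = 0.2780.
P_a = ½K_aγH² = 0.5×0.2780×21.5×4.6² = 63.23 kN/m, acting at H/3 = 1.533 m above the base.
Overturning moment M_o = P_a × H/3 = 63.23 × 1.533 = 96.96.
Resisting moment M_r = W × 1.44 = 318 × 1.44 = 457.9.
FS_overturning = M_r/M_o = 457.9/96.96 = 4.723.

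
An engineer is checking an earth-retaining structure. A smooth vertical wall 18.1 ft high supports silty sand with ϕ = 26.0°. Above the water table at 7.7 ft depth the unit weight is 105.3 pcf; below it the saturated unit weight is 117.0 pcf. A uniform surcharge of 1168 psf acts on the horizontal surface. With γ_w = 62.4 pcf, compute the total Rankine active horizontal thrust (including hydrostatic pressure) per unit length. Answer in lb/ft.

K_a = tan²(45° − φ/2) = 0.3905.
γ' = 117.0 − 62.4 = 54.60 pcf. h₂ = H − d_w = 10.4 ft.
σ'_h: at surface K_a·q = 456.1; at WT K_a(q+γd_w) = 772.6; at base K_a(q+γd_w+γ'h₂) = 994.4 psf.
P₁ = ½(456.1+772.6)×7.7 = 4731; P₂ = ½(772.6+994.4)×10.4 = 9188; P_w = ½γ_w h₂² = 3375.
Total = 4731+9188+3375 = 17290 lb/ft.

17300 lb/ft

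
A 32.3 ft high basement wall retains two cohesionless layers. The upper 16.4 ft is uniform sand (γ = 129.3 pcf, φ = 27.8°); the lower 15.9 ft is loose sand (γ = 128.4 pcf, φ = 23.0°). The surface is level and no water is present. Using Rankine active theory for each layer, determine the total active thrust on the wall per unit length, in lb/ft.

28200 lb/ft

K_a1 = tan²(45°−27.8°/2) = 0.3639; K_a2 = tan²(45°−23.0°/2) = 0.4381.
Layer 1: σ at base = K_a1 γ₁ h₁ = 771.7 psf; P₁ = ½×771.7×16.4 = 6328.
Layer 2: σ_v at top = γ₁h₁ = 2121; σ_h top = K_a2×2121 = 929.0; σ_h base = K_a2×(2121+128.4×15.9) = 1823.
P₂ = ½(929.0+1823)×15.9 = 21880. Total P_a = 6328+21880 = 28210 lb/ft.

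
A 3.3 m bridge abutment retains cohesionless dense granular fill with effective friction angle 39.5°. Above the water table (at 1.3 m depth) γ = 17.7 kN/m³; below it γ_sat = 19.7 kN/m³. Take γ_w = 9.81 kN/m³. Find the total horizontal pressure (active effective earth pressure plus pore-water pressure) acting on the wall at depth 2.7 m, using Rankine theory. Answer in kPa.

21.9 kPa

K_a = (1 − sin φ)/(1 + sin φ) = 0.2224.
γ' = 19.7 − 9.81 = 9.890 kN/m³.
Effective vertical stress at 2.7 m: σ'_v = 17.7×1.3 + 9.890×1.40 = 36.86 kPa.
σ'_h = K_a σ'_v = 0.2224 × 36.86 = 8.198 kPa; u = γ_w × 1.40 = 13.73 kPa.
Total σ_h = 8.198 + 13.73 = 21.93 kPa.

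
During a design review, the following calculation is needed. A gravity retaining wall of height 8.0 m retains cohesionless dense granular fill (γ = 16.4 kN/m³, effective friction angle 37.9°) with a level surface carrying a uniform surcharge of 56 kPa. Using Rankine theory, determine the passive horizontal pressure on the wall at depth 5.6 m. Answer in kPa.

K_p = (1 + sin φ)/(1 − sin φ) = 4.185.
σ_v = γz + q = 16.4 × 5.6 + 56 = 147.8 kPa.
σ_h = K_p σ_v = 4.185 × 147.8 = 618.7 kPa.

619 kPa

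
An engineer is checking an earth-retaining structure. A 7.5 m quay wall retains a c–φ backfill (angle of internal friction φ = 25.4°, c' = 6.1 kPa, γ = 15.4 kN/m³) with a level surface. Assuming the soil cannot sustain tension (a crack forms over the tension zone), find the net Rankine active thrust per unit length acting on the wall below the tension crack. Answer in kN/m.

120 kN/m

K_a = 0.3996; √K_a = 0.6322.
Tension-crack depth z_c = 2c/(γ√K_a) = 2×6.1/(15.4×0.6322) = 1.253 m.
σ_a at base = K_a γ H − 2c√K_a = 0.3996×15.4×7.5 − 2×6.1×0.6322 = 38.45 kPa.
P_a = ½ × 38.45 × (H − z_c) = 0.5×38.45×6.247 = 120.1 kN/m.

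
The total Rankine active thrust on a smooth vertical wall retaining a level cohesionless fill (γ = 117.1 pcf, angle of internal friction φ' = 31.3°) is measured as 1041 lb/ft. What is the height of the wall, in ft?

K_a = 0.3162. P_a = ½ K_a γ H² ⇒ H = √(2P_a/(K_a γ)).
H = √(2×1041/(0.3162×117.1)) = 7.499 ft.

7.50 ft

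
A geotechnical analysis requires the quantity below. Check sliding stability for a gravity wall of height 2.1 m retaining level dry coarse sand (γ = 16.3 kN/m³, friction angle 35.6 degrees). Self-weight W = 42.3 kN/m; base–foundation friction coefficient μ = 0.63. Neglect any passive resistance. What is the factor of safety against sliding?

K_a = tan²(45° − 35.6°/2) = 0.2641.
P_a = ½K_aγH² = 0.5×0.2641×16.3×2.1² = 9.493 kN/m, acting at H/3 = 0.7000 m above the base.
FS_sliding = μW / P_a = 0.63×42.3 / 9.493 = 2.807.

2.81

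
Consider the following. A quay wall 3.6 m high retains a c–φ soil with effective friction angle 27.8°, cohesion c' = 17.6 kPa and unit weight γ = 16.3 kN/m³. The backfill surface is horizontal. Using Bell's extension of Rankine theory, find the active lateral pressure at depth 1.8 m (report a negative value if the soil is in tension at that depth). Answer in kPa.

K_a = (1 − sin φ)/(1 + sin φ) = 0.3639.
σ_a = K_a γ z − 2c√K_a = 0.3639×16.3×1.8 − 2×17.6×0.6032 = -10.56 kPa.

-10.6 kPa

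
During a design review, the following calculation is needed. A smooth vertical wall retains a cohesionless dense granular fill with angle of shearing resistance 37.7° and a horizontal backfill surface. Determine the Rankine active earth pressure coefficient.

K_a = tan²(45° − φ/2) = tan²(26.15°) = 0.2411.

0.241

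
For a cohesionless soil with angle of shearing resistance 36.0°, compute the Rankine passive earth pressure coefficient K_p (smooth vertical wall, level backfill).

3.85

K_p = (1 + sin φ)/(1 − sin φ) = tan²(45° + 36.0°/2) = 3.852.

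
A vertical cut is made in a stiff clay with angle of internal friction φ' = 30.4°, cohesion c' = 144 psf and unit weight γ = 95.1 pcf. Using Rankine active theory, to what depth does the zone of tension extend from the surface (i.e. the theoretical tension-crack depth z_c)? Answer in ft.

5.29 ft

K_a = tan²(45° − 30.4°/2) = 0.3280; √K_a = 0.5727.
The active pressure is zero where K_a γ z = 2c√K_a, so z_c = 2c/(γ√K_a) = 2×144/(95.1×0.5727) = 5.288 ft.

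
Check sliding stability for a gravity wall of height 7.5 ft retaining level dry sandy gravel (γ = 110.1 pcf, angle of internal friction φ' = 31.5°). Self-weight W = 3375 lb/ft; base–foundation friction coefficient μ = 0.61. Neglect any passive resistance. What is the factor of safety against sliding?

2.12

K_a = tan²(45° − 31.5°/2) = 0.3136.
P_a = ½K_aγH² = 0.5×0.3136×110.1×7.5² = 971.2 lb/ft, acting at H/3 = 2.500 ft above the base.
FS_sliding = μW / P_a = 0.61×3375 / 971.2 = 2.120.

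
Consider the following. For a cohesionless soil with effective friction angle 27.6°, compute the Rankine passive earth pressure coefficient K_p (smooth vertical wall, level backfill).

2.73

K_p = (1 + sin φ)/(1 − sin φ) = tan²(45° + 27.6°/2) = 2.726.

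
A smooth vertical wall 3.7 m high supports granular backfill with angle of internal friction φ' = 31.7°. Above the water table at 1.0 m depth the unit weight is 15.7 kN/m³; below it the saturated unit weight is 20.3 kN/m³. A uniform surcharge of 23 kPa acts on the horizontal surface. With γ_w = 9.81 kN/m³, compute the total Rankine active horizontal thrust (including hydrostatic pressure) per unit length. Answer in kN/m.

89.8 kN/m

K_a = tan²(45° − φ/2) = 0.3111.
γ' = 20.3 − 9.81 = 10.49 kN/m³. h₂ = H − d_w = 2.7 m.
σ'_h: at surface K_a·q = 7.155; at WT K_a(q+γd_w) = 12.04; at base K_a(q+γd_w+γ'h₂) = 20.85 kPa.
P₁ = ½(7.155+12.04)×1.0 = 9.597; P₂ = ½(12.04+20.85)×2.7 = 44.40; P_w = ½γ_w h₂² = 35.76.
Total = 9.597+44.40+35.76 = 89.75 kN/m.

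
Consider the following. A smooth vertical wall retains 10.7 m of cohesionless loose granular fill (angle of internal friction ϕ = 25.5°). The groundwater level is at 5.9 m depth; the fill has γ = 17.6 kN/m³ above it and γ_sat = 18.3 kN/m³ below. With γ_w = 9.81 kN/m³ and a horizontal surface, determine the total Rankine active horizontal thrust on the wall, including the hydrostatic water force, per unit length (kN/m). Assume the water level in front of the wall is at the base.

472 kN/m

K_a = tan²(45° − φ/2) = 0.3981.
γ' = 18.3 − 9.81 = 8.490 kN/m³. Depth below WT = 4.8 m.
σ'_h at WT = K_a γ d_w = 41.34 kPa; at base = 41.34 + K_a γ' × 4.8 = 57.56 kPa.
P₁ (0–5.9 m) = ½×41.34×5.9 = 121.9. P₂ (5.9–10.7 m) = ½(41.34+57.56)×4.8 = 237.4.
P_w = ½ γ_w h₂² = 0.5×9.81×4.8² = 113.0. Total = 121.9+237.4+113.0 = 472.3 kN/m.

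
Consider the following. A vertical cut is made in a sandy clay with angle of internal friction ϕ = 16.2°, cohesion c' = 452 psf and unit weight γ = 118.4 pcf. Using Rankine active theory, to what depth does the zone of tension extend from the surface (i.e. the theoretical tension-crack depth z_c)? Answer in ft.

K_a = tan²(45° − 16.2°/2) = 0.5637; √K_a = 0.7508.
The active pressure is zero where K_a γ z = 2c√K_a, so z_c = 2c/(γ√K_a) = 2×452/(118.4×0.7508) = 10.17 ft.

10.2 ft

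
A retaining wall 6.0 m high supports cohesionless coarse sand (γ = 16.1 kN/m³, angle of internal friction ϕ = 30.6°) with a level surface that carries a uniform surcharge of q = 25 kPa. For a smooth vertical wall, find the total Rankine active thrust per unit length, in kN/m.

K_a = tan²(45° − φ/2) = 0.3253.
Soil triangle: ½ K_a γ H² = 0.5×0.3253×16.1×6.0² = 94.28 kN/m.
Surcharge rectangle: K_a q H = 0.3253×25×6.0 = 48.80 kN/m.
Total = 94.28 + 48.80 = 143.1 kN/m.

143 kN/m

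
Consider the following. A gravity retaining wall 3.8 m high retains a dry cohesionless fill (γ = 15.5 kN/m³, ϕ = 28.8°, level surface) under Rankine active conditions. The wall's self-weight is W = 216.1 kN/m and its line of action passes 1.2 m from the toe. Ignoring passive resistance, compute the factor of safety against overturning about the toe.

K_a = tan²(45° − 28.8°/2) = 0.3498.
P_a = ½K_aγH² = 0.5×0.3498×15.5×3.8² = 39.14 kN/m, acting at H/3 = 1.267 m above the base.
Overturning moment M_o = P_a × H/3 = 39.14 × 1.267 = 49.58.
Resisting moment M_r = W × 1.2 = 216.1 × 1.2 = 259.3.
FS_overturning = M_r/M_o = 259.3/49.58 = 5.231.

5.23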